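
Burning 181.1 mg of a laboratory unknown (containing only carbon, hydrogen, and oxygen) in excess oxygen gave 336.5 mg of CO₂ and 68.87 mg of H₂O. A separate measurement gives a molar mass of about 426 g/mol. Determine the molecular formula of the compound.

mol C = 0.3365 g CO₂ ÷ 44.009 g/mol = 0.0076462 mol
mol H = 2 × 0.06887 g H₂O ÷ 18.015 g/mol = 0.0076459 mol
mass O = 0.1811 − (0.091838 + 0.0077070) = 0.081555 g → mol O = 0.081555 ÷ 15.999 = 0.0050975 mol
Divide by the smallest (0.0050975 mol): C 1.500, H 1.500, O 1.000
Multiplying each by 2 gives whole numbers: C 3.00, H 3.00, O 2.00
Empirical formula: C3H3O2
Empirical-formula mass = 71.06 g/mol; 426 ÷ 71.06 ≈ 6, so the molecular formula is C18H18O12.

C18H18O12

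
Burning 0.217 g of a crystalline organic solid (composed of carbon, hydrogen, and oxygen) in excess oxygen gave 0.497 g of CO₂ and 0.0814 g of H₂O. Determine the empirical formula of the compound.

C5H4O2

mol C = 0.497 g CO₂ ÷ 44.009 g/mol = 0.01129 mol
mol H = 2 × 0.0814 g H₂O ÷ 18.015 g/mol = 0.009037 mol
mass O = 0.217 − (0.1356 + 0.009109) = 0.07225 g → mol O = 0.07225 ÷ 15.999 = 0.004516 mol
Divide by the smallest (0.004516 mol): C 2.501, H 2.001, O 1.000
Multiplying each by 2 gives whole numbers: C 5.00, H 4.00, O 2.00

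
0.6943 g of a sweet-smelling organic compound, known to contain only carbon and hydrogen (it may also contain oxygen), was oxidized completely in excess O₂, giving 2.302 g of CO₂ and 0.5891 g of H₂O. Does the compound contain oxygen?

mol C = 2.302 g CO₂ ÷ 44.009 g/mol = 0.052307 mol
mol H = 2 × 0.5891 g H₂O ÷ 18.015 g/mol = 0.065401 mol
C and H together account for 0.69419 g — essentially the entire 0.6943 g sample — so the compound contains no oxygen.

no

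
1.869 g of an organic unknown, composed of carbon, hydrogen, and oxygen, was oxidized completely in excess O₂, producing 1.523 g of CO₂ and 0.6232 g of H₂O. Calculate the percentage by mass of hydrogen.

3.73%

mol C = 1.523 g CO₂ ÷ 44.009 g/mol = 0.034607 mol
mol H = 2 × 0.6232 g H₂O ÷ 18.015 g/mol = 0.069187 mol
mass O = 1.869 − (0.41566 + 0.069740) = 1.3836 g → mol O = 1.3836 ÷ 15.999 = 0.086480 mol
mass % H = 0.069740 g ÷ 1.869 g × 100%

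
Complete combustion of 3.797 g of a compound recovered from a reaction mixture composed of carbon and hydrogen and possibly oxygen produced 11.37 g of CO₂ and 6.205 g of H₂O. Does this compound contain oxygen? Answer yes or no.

no

mol C = 11.37 g CO₂ ÷ 44.009 g/mol = 0.25836 mol
mol H = 2 × 6.205 g H₂O ÷ 18.015 g/mol = 0.68887 mol
C and H together account for 3.7975 g — essentially the entire 3.797 g sample — so the compound contains no oxygen.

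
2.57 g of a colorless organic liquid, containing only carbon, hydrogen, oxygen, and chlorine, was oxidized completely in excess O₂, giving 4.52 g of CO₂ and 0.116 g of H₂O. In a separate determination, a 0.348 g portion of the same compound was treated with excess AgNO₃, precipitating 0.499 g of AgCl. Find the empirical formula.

C8HCl2O2

mol C = 4.52 g CO₂ ÷ 44.009 g/mol = 0.1027 mol
mol H = 2 × 0.116 g H₂O ÷ 18.015 g/mol = 0.01288 mol
From the AgCl data: mol Cl per gram of compound = (0.499 ÷ 143.318) ÷ 0.348 = 0.01001 mol/g, so in the 2.57 g combustion sample mol Cl = 0.02571 mol
mass O = 2.57 − (1.234 + 0.01298 + 0.9115) = 0.4119 g → mol O = 0.4119 ÷ 15.999 = 0.02574 mol
Divide by the smallest (0.01288 mol): C 7.975, H 1.000, Cl 1.997, O 1.999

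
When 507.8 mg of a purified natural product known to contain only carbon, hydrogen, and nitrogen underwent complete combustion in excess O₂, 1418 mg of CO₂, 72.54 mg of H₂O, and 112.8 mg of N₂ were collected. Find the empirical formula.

C4HN

mol C = 1.418 g CO₂ ÷ 44.009 g/mol = 0.032221 mol
mol H = 2 × 0.07254 g H₂O ÷ 18.015 g/mol = 0.0080533 mol
mol N = 2 × 0.1128 g N₂ ÷ 28.014 g/mol = 0.0080531 mol
Divide by the smallest (0.0080531 mol): C 4.001, H 1.000, N 1.000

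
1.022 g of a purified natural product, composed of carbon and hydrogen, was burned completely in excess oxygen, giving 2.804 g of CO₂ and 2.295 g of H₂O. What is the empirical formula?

CH4

mol C = 2.804 g CO₂ ÷ 44.009 g/mol = 0.063714 mol
mol H = 2 × 2.295 g H₂O ÷ 18.015 g/mol = 0.25479 mol
Divide by the smallest (0.063714 mol): C 1.000, H 3.999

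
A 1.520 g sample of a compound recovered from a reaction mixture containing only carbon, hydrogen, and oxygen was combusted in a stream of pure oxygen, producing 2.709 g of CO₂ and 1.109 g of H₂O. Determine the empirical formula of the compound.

C3H6O2

mol C = 2.709 g CO₂ ÷ 44.009 g/mol = 0.061556 mol
mol H = 2 × 1.109 g H₂O ÷ 18.015 g/mol = 0.12312 mol
mass O = 1.520 − (0.73934 + 0.12410) = 0.65655 g → mol O = 0.65655 ÷ 15.999 = 0.041037 mol
Divide by the smallest (0.041037 mol): C 1.500, H 3.000, O 1.000
Multiplying each by 2 gives whole numbers: C 3.00, H 6.00, O 2.00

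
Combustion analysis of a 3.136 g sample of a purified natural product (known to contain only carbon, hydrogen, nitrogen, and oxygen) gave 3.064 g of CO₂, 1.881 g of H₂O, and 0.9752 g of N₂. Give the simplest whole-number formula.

mol C = 3.064 g CO₂ ÷ 44.009 g/mol = 0.069622 mol
mol H = 2 × 1.881 g H₂O ÷ 18.015 g/mol = 0.20883 mol
mol N = 2 × 0.9752 g N₂ ÷ 28.014 g/mol = 0.069622 mol
mass O = 3.136 − (0.83623 + 0.21050 + 0.97520) = 1.1141 g → mol O = 1.1141 ÷ 15.999 = 0.069634 mol
Divide by the smallest (0.069622 mol): C 1.000, H 2.999, N 1.000, O 1.000

CH3NO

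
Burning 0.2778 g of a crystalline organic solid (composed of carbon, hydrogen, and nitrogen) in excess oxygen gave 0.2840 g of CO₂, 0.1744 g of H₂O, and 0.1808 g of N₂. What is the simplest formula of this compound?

CH3N2

mol C = 0.2840 g CO₂ ÷ 44.009 g/mol = 0.0064532 mol
mol H = 2 × 0.1744 g H₂O ÷ 18.015 g/mol = 0.019362 mol
mol N = 2 × 0.1808 g N₂ ÷ 28.014 g/mol = 0.012908 mol
Divide by the smallest (0.0064532 mol): C 1.000, H 3.000, N 2.000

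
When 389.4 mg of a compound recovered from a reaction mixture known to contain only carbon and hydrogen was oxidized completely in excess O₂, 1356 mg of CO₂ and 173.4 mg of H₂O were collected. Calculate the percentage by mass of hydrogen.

4.98%

mol C = 1.356 g CO₂ ÷ 44.009 g/mol = 0.030812 mol
mol H = 2 × 0.1734 g H₂O ÷ 18.015 g/mol = 0.019251 mol
mass % H = 0.019405 g ÷ 0.3894 g × 100%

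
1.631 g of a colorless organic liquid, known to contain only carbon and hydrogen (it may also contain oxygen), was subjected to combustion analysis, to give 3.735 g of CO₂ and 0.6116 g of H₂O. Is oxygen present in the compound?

yes

mol C = 3.735 g CO₂ ÷ 44.009 g/mol = 0.084869 mol
mol H = 2 × 0.6116 g H₂O ÷ 18.015 g/mol = 0.067899 mol
C and H account for only 1.0878 g of the 1.631 g sample; the remaining 0.54320 g must be oxygen.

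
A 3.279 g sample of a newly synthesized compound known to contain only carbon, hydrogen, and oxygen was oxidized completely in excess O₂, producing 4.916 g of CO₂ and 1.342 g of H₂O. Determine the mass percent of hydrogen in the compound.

4.58%

mol C = 4.916 g CO₂ ÷ 44.009 g/mol = 0.11170 mol
mol H = 2 × 1.342 g H₂O ÷ 18.015 g/mol = 0.14899 mol
mass O = 3.279 − (1.3417 + 0.15018) = 1.7871 g → mol O = 1.7871 ÷ 15.999 = 0.11170 mol
mass % H = 0.15018 g ÷ 3.279 g × 100%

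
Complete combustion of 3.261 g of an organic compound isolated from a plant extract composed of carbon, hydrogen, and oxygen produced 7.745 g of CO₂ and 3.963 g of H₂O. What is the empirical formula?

C4H10O

mol C = 7.745 g CO₂ ÷ 44.009 g/mol = 0.17599 mol
mol H = 2 × 3.963 g H₂O ÷ 18.015 g/mol = 0.43997 mol
mass O = 3.261 − (2.1138 + 0.44349) = 0.70374 g → mol O = 0.70374 ÷ 15.999 = 0.043986 mol
Divide by the smallest (0.043986 mol): C 4.001, H 10.002, O 1.000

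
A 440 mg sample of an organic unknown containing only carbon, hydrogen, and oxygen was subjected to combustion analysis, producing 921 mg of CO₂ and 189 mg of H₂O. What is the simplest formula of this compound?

C2H2O

mol C = 0.921 g CO₂ ÷ 44.009 g/mol = 0.02093 mol
mol H = 2 × 0.189 g H₂O ÷ 18.015 g/mol = 0.02098 mol
mass O = 0.440 − (0.2514 + 0.02115) = 0.1675 g → mol O = 0.1675 ÷ 15.999 = 0.01047 mol
Divide by the smallest (0.01047 mol): C 1.999, H 2.004, O 1.000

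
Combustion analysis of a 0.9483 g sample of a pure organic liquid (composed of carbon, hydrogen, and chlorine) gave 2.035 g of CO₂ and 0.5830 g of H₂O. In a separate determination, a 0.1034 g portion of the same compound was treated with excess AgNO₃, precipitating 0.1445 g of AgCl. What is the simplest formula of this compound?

mol C = 2.035 g CO₂ ÷ 44.009 g/mol = 0.046241 mol
mol H = 2 × 0.5830 g H₂O ÷ 18.015 g/mol = 0.064724 mol
From the AgCl data: mol Cl per gram of compound = (0.1445 ÷ 143.318) ÷ 0.1034 = 0.0097509 mol/g, so in the 0.9483 g combustion sample mol Cl = 0.0092468 mol
Divide by the smallest (0.0092468 mol): C 5.001, H 7.000, Cl 1.000

C5H7Cl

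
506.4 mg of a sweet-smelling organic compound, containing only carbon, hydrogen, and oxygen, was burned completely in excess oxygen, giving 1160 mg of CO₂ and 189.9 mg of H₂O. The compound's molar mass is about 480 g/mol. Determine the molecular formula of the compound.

mol C = 1.160 g CO₂ ÷ 44.009 g/mol = 0.026358 mol
mol H = 2 × 0.1899 g H₂O ÷ 18.015 g/mol = 0.021082 mol
mass O = 0.5064 − (0.31659 + 0.021251) = 0.16856 g → mol O = 0.16856 ÷ 15.999 = 0.010536 mol
Divide by the smallest (0.010536 mol): C 2.502, H 2.001, O 1.000
Multiplying each by 2 gives whole numbers: C 5.00, H 4.00, O 2.00
Empirical formula: C5H4O2
Empirical-formula mass = 96.08 g/mol; 480 ÷ 96.08 ≈ 5, so the molecular formula is C25H20O10.

C25H20O10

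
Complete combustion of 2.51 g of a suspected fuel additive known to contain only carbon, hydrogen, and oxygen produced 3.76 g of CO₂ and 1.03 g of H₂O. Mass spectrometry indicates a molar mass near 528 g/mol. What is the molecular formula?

C18H24O18

mol C = 3.76 g CO₂ ÷ 44.009 g/mol = 0.08544 mol
mol H = 2 × 1.03 g H₂O ÷ 18.015 g/mol = 0.1143 mol
mass O = 2.51 − (1.026 + 0.1153) = 1.369 g → mol O = 1.369 ÷ 15.999 = 0.08554 mol
Divide by the smallest (0.08544 mol): C 1.000, H 1.338, O 1.001
Multiplying each by 3 gives whole numbers: C 3.00, H 4.02, O 3.00
Empirical formula: C3H4O3
Empirical-formula mass = 88.06 g/mol; 528 ÷ 88.06 ≈ 6, so the molecular formula is C18H24O18.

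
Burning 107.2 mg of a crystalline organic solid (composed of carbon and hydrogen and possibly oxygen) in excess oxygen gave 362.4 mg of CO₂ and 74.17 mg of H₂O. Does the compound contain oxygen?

mol C = 0.3624 g CO₂ ÷ 44.009 g/mol = 0.0082347 mol
mol H = 2 × 0.07417 g H₂O ÷ 18.015 g/mol = 0.0082342 mol
C and H together account for 0.10721 g — essentially the entire 0.1072 g sample — so the compound contains no oxygen.

no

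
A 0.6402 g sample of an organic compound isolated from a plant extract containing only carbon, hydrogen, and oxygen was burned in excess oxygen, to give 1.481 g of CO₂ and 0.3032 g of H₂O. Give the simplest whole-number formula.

C8H8O3

mol C = 1.481 g CO₂ ÷ 44.009 g/mol = 0.033652 mol
mol H = 2 × 0.3032 g H₂O ÷ 18.015 g/mol = 0.033661 mol
mass O = 0.6402 − (0.40420 + 0.033930) = 0.20207 g → mol O = 0.20207 ÷ 15.999 = 0.012630 mol
Divide by the smallest (0.012630 mol): C 2.664, H 2.665, O 1.000
Multiplying each by 3 gives whole numbers: C 7.99, H 8.00, O 3.00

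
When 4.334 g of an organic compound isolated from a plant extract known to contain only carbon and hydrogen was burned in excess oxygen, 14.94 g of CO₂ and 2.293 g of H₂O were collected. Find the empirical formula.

mol C = 14.94 g CO₂ ÷ 44.009 g/mol = 0.33948 mol
mol H = 2 × 2.293 g H₂O ÷ 18.015 g/mol = 0.25457 mol
Divide by the smallest (0.25457 mol): C 1.334, H 1.000
Multiplying each by 3 gives whole numbers: C 4.00, H 3.00

C4H3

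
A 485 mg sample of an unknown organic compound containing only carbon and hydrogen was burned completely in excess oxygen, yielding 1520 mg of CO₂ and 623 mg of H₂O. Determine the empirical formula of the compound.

mol C = 1.52 g CO₂ ÷ 44.009 g/mol = 0.03454 mol
mol H = 2 × 0.623 g H₂O ÷ 18.015 g/mol = 0.06916 mol
Divide by the smallest (0.03454 mol): C 1.000, H 2.003

CH2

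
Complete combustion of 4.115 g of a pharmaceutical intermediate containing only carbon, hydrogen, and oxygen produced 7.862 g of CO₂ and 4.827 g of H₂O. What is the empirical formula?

mol C = 7.862 g CO₂ ÷ 44.009 g/mol = 0.17865 mol
mol H = 2 × 4.827 g H₂O ÷ 18.015 g/mol = 0.53589 mol
mass O = 4.115 − (2.1457 + 0.54017) = 1.4291 g → mol O = 1.4291 ÷ 15.999 = 0.089325 mol
Divide by the smallest (0.089325 mol): C 2.000, H 5.999, O 1.000

C2H6O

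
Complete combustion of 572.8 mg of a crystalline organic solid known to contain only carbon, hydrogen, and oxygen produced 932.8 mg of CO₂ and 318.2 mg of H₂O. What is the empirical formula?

mol C = 0.9328 g CO₂ ÷ 44.009 g/mol = 0.021196 mol
mol H = 2 × 0.3182 g H₂O ÷ 18.015 g/mol = 0.035326 mol
mass O = 0.5728 − (0.25458 + 0.035609) = 0.28261 g → mol O = 0.28261 ÷ 15.999 = 0.017664 mol
Divide by the smallest (0.017664 mol): C 1.200, H 2.000, O 1.000
Multiplying each by 5 gives whole numbers: C 6.00, H 10.00, O 5.00

C6H10O5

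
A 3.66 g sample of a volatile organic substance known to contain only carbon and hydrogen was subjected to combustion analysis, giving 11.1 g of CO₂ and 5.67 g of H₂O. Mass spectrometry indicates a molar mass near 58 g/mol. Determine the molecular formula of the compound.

mol C = 11.1 g CO₂ ÷ 44.009 g/mol = 0.2522 mol
mol H = 2 × 5.67 g H₂O ÷ 18.015 g/mol = 0.6295 mol
Divide by the smallest (0.2522 mol): C 1.000, H 2.496
Multiplying each by 2 gives whole numbers: C 2.00, H 4.99
Empirical formula: C2H5
Empirical-formula mass = 29.06 g/mol; 58 ÷ 29.06 ≈ 2, so the molecular formula is C4H10.

C4H10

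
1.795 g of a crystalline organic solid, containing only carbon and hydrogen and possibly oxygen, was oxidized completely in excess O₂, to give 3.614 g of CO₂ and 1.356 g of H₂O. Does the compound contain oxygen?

yes

mol C = 3.614 g CO₂ ÷ 44.009 g/mol = 0.082120 mol
mol H = 2 × 1.356 g H₂O ÷ 18.015 g/mol = 0.15054 mol
C and H account for only 1.1381 g of the 1.795 g sample; the remaining 0.65692 g must be oxygen.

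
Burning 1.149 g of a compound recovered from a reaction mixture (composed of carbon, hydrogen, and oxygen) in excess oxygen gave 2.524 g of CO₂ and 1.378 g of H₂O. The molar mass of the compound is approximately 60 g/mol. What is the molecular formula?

mol C = 2.524 g CO₂ ÷ 44.009 g/mol = 0.057352 mol
mol H = 2 × 1.378 g H₂O ÷ 18.015 g/mol = 0.15298 mol
mass O = 1.149 − (0.68885 + 0.15421) = 0.30594 g → mol O = 0.30594 ÷ 15.999 = 0.019122 mol
Divide by the smallest (0.019122 mol): C 2.999, H 8.000, O 1.000
Empirical formula: C3H8O
Empirical-formula mass = 60.10 g/mol; 60 ÷ 60.10 ≈ 1, so the molecular formula is C3H8O.

C3H8O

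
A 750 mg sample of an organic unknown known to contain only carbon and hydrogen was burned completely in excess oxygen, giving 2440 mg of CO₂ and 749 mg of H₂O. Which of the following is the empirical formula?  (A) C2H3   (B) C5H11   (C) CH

(A) C2H3

mol C = 2.44 g CO₂ ÷ 44.009 g/mol = 0.05544 mol
mol H = 2 × 0.749 g H₂O ÷ 18.015 g/mol = 0.08315 mol
Divide by the smallest (0.05544 mol): C 1.000, H 1.500
Multiplying each by 2 gives whole numbers: C 2.00, H 3.00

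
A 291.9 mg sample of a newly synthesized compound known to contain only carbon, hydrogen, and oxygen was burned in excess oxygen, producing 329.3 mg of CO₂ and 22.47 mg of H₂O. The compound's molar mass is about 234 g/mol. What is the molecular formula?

mol C = 0.3293 g CO₂ ÷ 44.009 g/mol = 0.0074826 mol
mol H = 2 × 0.02247 g H₂O ÷ 18.015 g/mol = 0.0024946 mol
mass O = 0.2919 − (0.089873 + 0.0025145) = 0.19951 g → mol O = 0.19951 ÷ 15.999 = 0.012470 mol
Divide by the smallest (0.0024946 mol): C 3.000, H 1.000, O 4.999
Empirical formula: C3HO5
Empirical-formula mass = 117.04 g/mol; 234 ÷ 117.04 ≈ 2, so the molecular formula is C6H2O10.

C6H2O10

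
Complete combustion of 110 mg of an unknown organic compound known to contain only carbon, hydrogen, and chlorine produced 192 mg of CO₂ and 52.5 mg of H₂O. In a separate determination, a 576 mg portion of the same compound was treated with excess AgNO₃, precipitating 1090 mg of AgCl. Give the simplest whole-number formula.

mol C = 0.192 g CO₂ ÷ 44.009 g/mol = 0.004363 mol
mol H = 2 × 0.0525 g H₂O ÷ 18.015 g/mol = 0.005828 mol
From the AgCl data: mol Cl per gram of compound = (1.09 ÷ 143.318) ÷ 0.576 = 0.01320 mol/g, so in the 0.110 g combustion sample mol Cl = 0.001452 mol
Divide by the smallest (0.001452 mol): C 3.004, H 4.013, Cl 1.000

C3H4Cl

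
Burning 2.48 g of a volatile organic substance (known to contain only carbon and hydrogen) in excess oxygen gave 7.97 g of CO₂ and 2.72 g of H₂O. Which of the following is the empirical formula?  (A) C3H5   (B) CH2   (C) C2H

mol C = 7.97 g CO₂ ÷ 44.009 g/mol = 0.1811 mol
mol H = 2 × 2.72 g H₂O ÷ 18.015 g/mol = 0.3020 mol
Divide by the smallest (0.1811 mol): C 1.000, H 1.667
Multiplying each by 3 gives whole numbers: C 3.00, H 5.00

(A) C3H5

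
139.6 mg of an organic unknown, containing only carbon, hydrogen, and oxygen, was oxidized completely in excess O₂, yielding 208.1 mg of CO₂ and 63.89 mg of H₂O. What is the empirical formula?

mol C = 0.2081 g CO₂ ÷ 44.009 g/mol = 0.0047286 mol
mol H = 2 × 0.06389 g H₂O ÷ 18.015 g/mol = 0.0070930 mol
mass O = 0.1396 − (0.056795 + 0.0071497) = 0.075655 g → mol O = 0.075655 ÷ 15.999 = 0.0047288 mol
Divide by the smallest (0.0047286 mol): C 1.000, H 1.500, O 1.000
Multiplying each by 2 gives whole numbers: C 2.00, H 3.00, O 2.00

C2H3O2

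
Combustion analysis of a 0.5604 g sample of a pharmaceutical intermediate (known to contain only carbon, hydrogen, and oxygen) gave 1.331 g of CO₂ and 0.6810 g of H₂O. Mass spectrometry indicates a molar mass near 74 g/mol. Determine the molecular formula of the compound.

mol C = 1.331 g CO₂ ÷ 44.009 g/mol = 0.030244 mol
mol H = 2 × 0.6810 g H₂O ÷ 18.015 g/mol = 0.075604 mol
mass O = 0.5604 − (0.36326 + 0.076208) = 0.12093 g → mol O = 0.12093 ÷ 15.999 = 0.0075588 mol
Divide by the smallest (0.0075588 mol): C 4.001, H 10.002, O 1.000
Empirical formula: C4H10O
Empirical-formula mass = 74.12 g/mol; 74 ÷ 74.12 ≈ 1, so the molecular formula is C4H10O.

C4H10O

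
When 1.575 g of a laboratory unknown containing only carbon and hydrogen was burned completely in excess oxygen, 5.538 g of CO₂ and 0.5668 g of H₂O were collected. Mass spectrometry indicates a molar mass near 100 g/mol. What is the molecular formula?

C8H4

mol C = 5.538 g CO₂ ÷ 44.009 g/mol = 0.12584 mol
mol H = 2 × 0.5668 g H₂O ÷ 18.015 g/mol = 0.062925 mol
Divide by the smallest (0.062925 mol): C 2.000, H 1.000
Empirical formula: C2H
Empirical-formula mass = 25.03 g/mol; 100 ÷ 25.03 ≈ 4, so the molecular formula is C8H4.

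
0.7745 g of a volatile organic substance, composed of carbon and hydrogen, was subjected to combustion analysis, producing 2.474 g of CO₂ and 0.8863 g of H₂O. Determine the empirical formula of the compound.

C4H7

mol C = 2.474 g CO₂ ÷ 44.009 g/mol = 0.056216 mol
mol H = 2 × 0.8863 g H₂O ÷ 18.015 g/mol = 0.098396 mol
Divide by the smallest (0.056216 mol): C 1.000, H 1.750
Multiplying each by 4 gives whole numbers: C 4.00, H 7.00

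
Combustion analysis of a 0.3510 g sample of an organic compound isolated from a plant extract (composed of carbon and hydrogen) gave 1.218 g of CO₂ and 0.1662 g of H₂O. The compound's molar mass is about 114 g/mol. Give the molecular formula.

mol C = 1.218 g CO₂ ÷ 44.009 g/mol = 0.027676 mol
mol H = 2 × 0.1662 g H₂O ÷ 18.015 g/mol = 0.018451 mol
Divide by the smallest (0.018451 mol): C 1.500, H 1.000
Multiplying each by 2 gives whole numbers: C 3.00, H 2.00
Empirical formula: C3H2
Empirical-formula mass = 38.05 g/mol; 114 ÷ 38.05 ≈ 3, so the molecular formula is C9H6.

C9H6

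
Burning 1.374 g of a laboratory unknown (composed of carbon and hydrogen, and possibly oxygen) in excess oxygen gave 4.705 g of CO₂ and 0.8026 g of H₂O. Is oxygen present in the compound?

no

mol C = 4.705 g CO₂ ÷ 44.009 g/mol = 0.10691 mol
mol H = 2 × 0.8026 g H₂O ÷ 18.015 g/mol = 0.089104 mol
C and H together account for 1.3739 g — essentially the entire 1.374 g sample — so the compound contains no oxygen.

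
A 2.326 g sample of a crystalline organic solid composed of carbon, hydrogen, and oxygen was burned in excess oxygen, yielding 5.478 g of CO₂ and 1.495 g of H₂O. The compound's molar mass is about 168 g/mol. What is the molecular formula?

C9H12O3

mol C = 5.478 g CO₂ ÷ 44.009 g/mol = 0.12447 mol
mol H = 2 × 1.495 g H₂O ÷ 18.015 g/mol = 0.16597 mol
mass O = 2.326 − (1.4951 + 0.16730) = 0.66364 g → mol O = 0.66364 ÷ 15.999 = 0.041480 mol
Divide by the smallest (0.041480 mol): C 3.001, H 4.001, O 1.000
Empirical formula: C3H4O
Empirical-formula mass = 56.06 g/mol; 168 ÷ 56.06 ≈ 3, so the molecular formula is C9H12O3.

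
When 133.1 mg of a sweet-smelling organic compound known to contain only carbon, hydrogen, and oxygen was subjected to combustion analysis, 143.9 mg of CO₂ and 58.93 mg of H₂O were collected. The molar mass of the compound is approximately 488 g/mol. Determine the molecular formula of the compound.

mol C = 0.1439 g CO₂ ÷ 44.009 g/mol = 0.0032698 mol
mol H = 2 × 0.05893 g H₂O ÷ 18.015 g/mol = 0.0065423 mol
mass O = 0.1331 − (0.039273 + 0.0065947) = 0.087232 g → mol O = 0.087232 ÷ 15.999 = 0.0054523 mol
Divide by the smallest (0.0032698 mol): C 1.000, H 2.001, O 1.667
Multiplying each by 3 gives whole numbers: C 3.00, H 6.00, O 5.00
Empirical formula: C3H6O5
Empirical-formula mass = 122.08 g/mol; 488 ÷ 122.08 ≈ 4, so the molecular formula is C12H24O20.

C12H24O20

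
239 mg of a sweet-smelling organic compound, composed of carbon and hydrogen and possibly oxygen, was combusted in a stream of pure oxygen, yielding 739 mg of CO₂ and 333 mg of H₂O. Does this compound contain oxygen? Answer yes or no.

mol C = 0.739 g CO₂ ÷ 44.009 g/mol = 0.01679 mol
mol H = 2 × 0.333 g H₂O ÷ 18.015 g/mol = 0.03697 mol
C and H together account for 0.2390 g — essentially the entire 0.239 g sample — so the compound contains no oxygen.

no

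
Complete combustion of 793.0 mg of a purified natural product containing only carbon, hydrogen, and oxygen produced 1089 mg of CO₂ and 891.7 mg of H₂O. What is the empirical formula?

CH4O

mol C = 1.089 g CO₂ ÷ 44.009 g/mol = 0.024745 mol
mol H = 2 × 0.8917 g H₂O ÷ 18.015 g/mol = 0.098995 mol
mass O = 0.7930 − (0.29721 + 0.099787) = 0.39600 g → mol O = 0.39600 ÷ 15.999 = 0.024752 mol
Divide by the smallest (0.024745 mol): C 1.000, H 4.001, O 1.000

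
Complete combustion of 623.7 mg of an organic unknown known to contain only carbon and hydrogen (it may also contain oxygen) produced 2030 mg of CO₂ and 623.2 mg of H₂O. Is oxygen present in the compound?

no

mol C = 2.030 g CO₂ ÷ 44.009 g/mol = 0.046127 mol
mol H = 2 × 0.6232 g H₂O ÷ 18.015 g/mol = 0.069187 mol
C and H together account for 0.62377 g — essentially the entire 0.6237 g sample — so the compound contains no oxygen.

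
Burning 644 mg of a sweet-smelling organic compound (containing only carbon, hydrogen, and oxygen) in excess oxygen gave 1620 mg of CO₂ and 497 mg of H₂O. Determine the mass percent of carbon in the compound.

mol C = 1.62 g CO₂ ÷ 44.009 g/mol = 0.03681 mol
mol H = 2 × 0.497 g H₂O ÷ 18.015 g/mol = 0.05518 mol
mass O = 0.644 − (0.4421 + 0.05562) = 0.1462 g → mol O = 0.1462 ÷ 15.999 = 0.009141 mol
mass % C = 0.4421 g ÷ 0.644 g × 100%

68.7%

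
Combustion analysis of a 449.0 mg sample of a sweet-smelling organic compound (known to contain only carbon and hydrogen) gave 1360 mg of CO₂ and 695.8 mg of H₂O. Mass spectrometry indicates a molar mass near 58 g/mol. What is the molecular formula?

mol C = 1.360 g CO₂ ÷ 44.009 g/mol = 0.030903 mol
mol H = 2 × 0.6958 g H₂O ÷ 18.015 g/mol = 0.077247 mol
Divide by the smallest (0.030903 mol): C 1.000, H 2.500
Multiplying each by 2 gives whole numbers: C 2.00, H 5.00
Empirical formula: C2H5
Empirical-formula mass = 29.06 g/mol; 58 ÷ 29.06 ≈ 2, so the molecular formula is C4H10.

C4H10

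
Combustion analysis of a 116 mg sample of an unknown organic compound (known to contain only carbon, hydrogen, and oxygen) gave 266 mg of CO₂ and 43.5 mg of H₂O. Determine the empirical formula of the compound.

mol C = 0.266 g CO₂ ÷ 44.009 g/mol = 0.006044 mol
mol H = 2 × 0.0435 g H₂O ÷ 18.015 g/mol = 0.004829 mol
mass O = 0.116 − (0.07260 + 0.004868) = 0.03853 g → mol O = 0.03853 ÷ 15.999 = 0.002409 mol
Divide by the smallest (0.002409 mol): C 2.509, H 2.005, O 1.000
Multiplying each by 2 gives whole numbers: C 5.02, H 4.01, O 2.00

C5H4O2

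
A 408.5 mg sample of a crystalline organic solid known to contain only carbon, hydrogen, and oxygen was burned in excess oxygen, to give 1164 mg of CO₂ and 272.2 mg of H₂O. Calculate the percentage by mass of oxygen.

mol C = 1.164 g CO₂ ÷ 44.009 g/mol = 0.026449 mol
mol H = 2 × 0.2722 g H₂O ÷ 18.015 g/mol = 0.030219 mol
mass O = 0.4085 − (0.31768 + 0.030461) = 0.060358 g → mol O = 0.060358 ÷ 15.999 = 0.0037726 mol
mass % O = 0.060358 g ÷ 0.4085 g × 100%

14.78%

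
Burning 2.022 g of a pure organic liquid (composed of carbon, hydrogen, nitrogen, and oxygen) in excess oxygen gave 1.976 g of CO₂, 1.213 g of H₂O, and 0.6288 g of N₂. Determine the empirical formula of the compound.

CH3NO

mol C = 1.976 g CO₂ ÷ 44.009 g/mol = 0.044900 mol
mol H = 2 × 1.213 g H₂O ÷ 18.015 g/mol = 0.13467 mol
mol N = 2 × 0.6288 g N₂ ÷ 28.014 g/mol = 0.044892 mol
mass O = 2.022 − (0.53929 + 0.13574 + 0.62880) = 0.71816 g → mol O = 0.71816 ÷ 15.999 = 0.044888 mol
Divide by the smallest (0.044888 mol): C 1.000, H 3.000, N 1.000, O 1.000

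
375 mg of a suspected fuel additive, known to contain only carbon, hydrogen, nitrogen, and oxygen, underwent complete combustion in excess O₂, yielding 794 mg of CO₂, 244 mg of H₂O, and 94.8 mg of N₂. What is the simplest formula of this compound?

mol C = 0.794 g CO₂ ÷ 44.009 g/mol = 0.01804 mol
mol H = 2 × 0.244 g H₂O ÷ 18.015 g/mol = 0.02709 mol
mol N = 2 × 0.0948 g N₂ ÷ 28.014 g/mol = 0.006768 mol
mass O = 0.375 − (0.2167 + 0.02731 + 0.09480) = 0.03620 g → mol O = 0.03620 ÷ 15.999 = 0.002262 mol
Divide by the smallest (0.002262 mol): C 7.975, H 11.974, N 2.992, O 1.000

C8H12N3O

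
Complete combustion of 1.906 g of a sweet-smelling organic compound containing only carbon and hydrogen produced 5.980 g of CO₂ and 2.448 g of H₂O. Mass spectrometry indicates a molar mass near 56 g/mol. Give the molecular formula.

mol C = 5.980 g CO₂ ÷ 44.009 g/mol = 0.13588 mol
mol H = 2 × 2.448 g H₂O ÷ 18.015 g/mol = 0.27177 mol
Divide by the smallest (0.13588 mol): C 1.000, H 2.000
Empirical formula: CH2
Empirical-formula mass = 14.03 g/mol; 56 ÷ 14.03 ≈ 4, so the molecular formula is C4H8.

C4H8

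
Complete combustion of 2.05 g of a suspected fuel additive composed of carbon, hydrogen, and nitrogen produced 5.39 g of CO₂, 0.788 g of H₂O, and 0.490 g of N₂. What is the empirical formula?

C7H5N2

mol C = 5.39 g CO₂ ÷ 44.009 g/mol = 0.1225 mol
mol H = 2 × 0.788 g H₂O ÷ 18.015 g/mol = 0.08748 mol
mol N = 2 × 0.490 g N₂ ÷ 28.014 g/mol = 0.03498 mol
Divide by the smallest (0.03498 mol): C 3.501, H 2.501, N 1.000
Multiplying each by 2 gives whole numbers: C 7.00, H 5.00, N 2.00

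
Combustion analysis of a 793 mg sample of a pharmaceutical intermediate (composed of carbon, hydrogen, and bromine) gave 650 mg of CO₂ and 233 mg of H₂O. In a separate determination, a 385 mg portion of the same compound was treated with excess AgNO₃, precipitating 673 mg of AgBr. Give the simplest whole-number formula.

C4H7Br2

mol C = 0.650 g CO₂ ÷ 44.009 g/mol = 0.01477 mol
mol H = 2 × 0.233 g H₂O ÷ 18.015 g/mol = 0.02587 mol
From the AgBr data: mol Br per gram of compound = (0.673 ÷ 187.772) ÷ 0.385 = 0.009309 mol/g, so in the 0.793 g combustion sample mol Br = 0.007382 mol
Divide by the smallest (0.007382 mol): C 2.001, H 3.504, Br 1.000
Multiplying each by 2 gives whole numbers: C 4.00, H 7.01, Br 2.00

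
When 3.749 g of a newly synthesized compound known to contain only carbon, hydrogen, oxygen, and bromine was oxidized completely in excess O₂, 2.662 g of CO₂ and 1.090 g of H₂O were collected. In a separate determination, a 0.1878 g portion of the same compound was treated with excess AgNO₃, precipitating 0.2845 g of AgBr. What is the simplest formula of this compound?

C2H4BrO

mol C = 2.662 g CO₂ ÷ 44.009 g/mol = 0.060488 mol
mol H = 2 × 1.090 g H₂O ÷ 18.015 g/mol = 0.12101 mol
From the AgBr data: mol Br per gram of compound = (0.2845 ÷ 187.772) ÷ 0.1878 = 0.0080678 mol/g, so in the 3.749 g combustion sample mol Br = 0.030246 mol
mass O = 3.749 − (0.72652 + 0.12198 + 2.4168) = 0.48371 g → mol O = 0.48371 ÷ 15.999 = 0.030234 mol
Divide by the smallest (0.030234 mol): C 2.001, H 4.002, Br 1.000, O 1.000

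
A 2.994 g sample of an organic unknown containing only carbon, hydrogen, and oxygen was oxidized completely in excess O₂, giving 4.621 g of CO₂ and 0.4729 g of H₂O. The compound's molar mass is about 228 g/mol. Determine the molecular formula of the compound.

C8H4O8

mol C = 4.621 g CO₂ ÷ 44.009 g/mol = 0.10500 mol
mol H = 2 × 0.4729 g H₂O ÷ 18.015 g/mol = 0.052501 mol
mass O = 2.994 − (1.2612 + 0.052921) = 1.6799 g → mol O = 1.6799 ÷ 15.999 = 0.10500 mol
Divide by the smallest (0.052501 mol): C 2.000, H 1.000, O 2.000
Empirical formula: C2HO2
Empirical-formula mass = 57.03 g/mol; 228 ÷ 57.03 ≈ 4, so the molecular formula is C8H4O8.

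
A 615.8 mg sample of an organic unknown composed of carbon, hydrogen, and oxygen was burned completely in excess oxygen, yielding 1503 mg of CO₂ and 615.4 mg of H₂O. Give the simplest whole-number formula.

mol C = 1.503 g CO₂ ÷ 44.009 g/mol = 0.034152 mol
mol H = 2 × 0.6154 g H₂O ÷ 18.015 g/mol = 0.068321 mol
mass O = 0.6158 − (0.41020 + 0.068867) = 0.13673 g → mol O = 0.13673 ÷ 15.999 = 0.0085463 mol
Divide by the smallest (0.0085463 mol): C 3.996, H 7.994, O 1.000

C4H8O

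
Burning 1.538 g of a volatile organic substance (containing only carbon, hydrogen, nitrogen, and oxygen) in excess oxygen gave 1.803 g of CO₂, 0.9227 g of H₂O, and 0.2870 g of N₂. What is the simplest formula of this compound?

mol C = 1.803 g CO₂ ÷ 44.009 g/mol = 0.040969 mol
mol H = 2 × 0.9227 g H₂O ÷ 18.015 g/mol = 0.10244 mol
mol N = 2 × 0.2870 g N₂ ÷ 28.014 g/mol = 0.020490 mol
mass O = 1.538 − (0.49208 + 0.10326 + 0.28700) = 0.65567 g → mol O = 0.65567 ÷ 15.999 = 0.040982 mol
Divide by the smallest (0.020490 mol): C 1.999, H 4.999, N 1.000, O 2.000

C2H5NO2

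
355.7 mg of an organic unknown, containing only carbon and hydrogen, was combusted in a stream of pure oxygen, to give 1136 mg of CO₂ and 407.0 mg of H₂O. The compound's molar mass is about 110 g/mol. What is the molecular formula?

mol C = 1.136 g CO₂ ÷ 44.009 g/mol = 0.025813 mol
mol H = 2 × 0.4070 g H₂O ÷ 18.015 g/mol = 0.045185 mol
Divide by the smallest (0.025813 mol): C 1.000, H 1.750
Multiplying each by 4 gives whole numbers: C 4.00, H 7.00
Empirical formula: C4H7
Empirical-formula mass = 55.10 g/mol; 110 ÷ 55.10 ≈ 2, so the molecular formula is C8H14.

C8H14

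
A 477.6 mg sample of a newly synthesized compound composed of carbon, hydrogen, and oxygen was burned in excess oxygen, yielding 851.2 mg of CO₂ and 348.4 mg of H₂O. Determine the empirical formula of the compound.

C3H6O2

mol C = 0.8512 g CO₂ ÷ 44.009 g/mol = 0.019341 mol
mol H = 2 × 0.3484 g H₂O ÷ 18.015 g/mol = 0.038679 mol
mass O = 0.4776 − (0.23231 + 0.038988) = 0.20630 g → mol O = 0.20630 ÷ 15.999 = 0.012895 mol
Divide by the smallest (0.012895 mol): C 1.500, H 3.000, O 1.000
Multiplying each by 2 gives whole numbers: C 3.00, H 6.00, O 2.00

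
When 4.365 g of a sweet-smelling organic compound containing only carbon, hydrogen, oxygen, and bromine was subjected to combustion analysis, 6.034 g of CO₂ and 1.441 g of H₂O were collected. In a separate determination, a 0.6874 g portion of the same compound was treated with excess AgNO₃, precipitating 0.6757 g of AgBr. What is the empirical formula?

C6H7BrO2

mol C = 6.034 g CO₂ ÷ 44.009 g/mol = 0.13711 mol
mol H = 2 × 1.441 g H₂O ÷ 18.015 g/mol = 0.15998 mol
From the AgBr data: mol Br per gram of compound = (0.6757 ÷ 187.772) ÷ 0.6874 = 0.0052350 mol/g, so in the 4.365 g combustion sample mol Br = 0.022851 mol
mass O = 4.365 − (1.6468 + 0.16126 + 1.8259) = 0.73108 g → mol O = 0.73108 ÷ 15.999 = 0.045695 mol
Divide by the smallest (0.022851 mol): C 6.000, H 7.001, Br 1.000, O 2.000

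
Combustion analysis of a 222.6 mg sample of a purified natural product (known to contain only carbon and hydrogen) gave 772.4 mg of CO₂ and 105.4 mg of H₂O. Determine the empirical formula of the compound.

C3H2

mol C = 0.7724 g CO₂ ÷ 44.009 g/mol = 0.017551 mol
mol H = 2 × 0.1054 g H₂O ÷ 18.015 g/mol = 0.011701 mol
Divide by the smallest (0.011701 mol): C 1.500, H 1.000
Multiplying each by 2 gives whole numbers: C 3.00, H 2.00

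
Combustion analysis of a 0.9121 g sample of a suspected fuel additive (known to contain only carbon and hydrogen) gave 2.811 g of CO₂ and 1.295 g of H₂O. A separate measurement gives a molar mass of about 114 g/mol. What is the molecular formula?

mol C = 2.811 g CO₂ ÷ 44.009 g/mol = 0.063873 mol
mol H = 2 × 1.295 g H₂O ÷ 18.015 g/mol = 0.14377 mol
Divide by the smallest (0.063873 mol): C 1.000, H 2.251
Multiplying each by 4 gives whole numbers: C 4.00, H 9.00
Empirical formula: C4H9
Empirical-formula mass = 57.12 g/mol; 114 ÷ 57.12 ≈ 2, so the molecular formula is C8H18.

C8H18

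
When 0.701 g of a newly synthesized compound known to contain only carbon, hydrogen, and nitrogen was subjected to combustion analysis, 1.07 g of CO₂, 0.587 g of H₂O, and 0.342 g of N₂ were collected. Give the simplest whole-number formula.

mol C = 1.07 g CO₂ ÷ 44.009 g/mol = 0.02431 mol
mol H = 2 × 0.587 g H₂O ÷ 18.015 g/mol = 0.06517 mol
mol N = 2 × 0.342 g N₂ ÷ 28.014 g/mol = 0.02442 mol
Divide by the smallest (0.02431 mol): C 1.000, H 2.680, N 1.004
Multiplying each by 3 gives whole numbers: C 3.00, H 8.04, N 3.01

C3H8N3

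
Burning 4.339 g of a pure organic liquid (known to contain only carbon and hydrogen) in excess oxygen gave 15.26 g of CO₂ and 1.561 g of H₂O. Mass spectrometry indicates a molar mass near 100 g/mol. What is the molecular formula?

C8H4

mol C = 15.26 g CO₂ ÷ 44.009 g/mol = 0.34675 mol
mol H = 2 × 1.561 g H₂O ÷ 18.015 g/mol = 0.17330 mol
Divide by the smallest (0.17330 mol): C 2.001, H 1.000
Empirical formula: C2H
Empirical-formula mass = 25.03 g/mol; 100 ÷ 25.03 ≈ 4, so the molecular formula is C8H4.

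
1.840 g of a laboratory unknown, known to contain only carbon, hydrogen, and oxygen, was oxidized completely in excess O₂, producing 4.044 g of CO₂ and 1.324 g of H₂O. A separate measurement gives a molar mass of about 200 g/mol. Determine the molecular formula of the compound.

mol C = 4.044 g CO₂ ÷ 44.009 g/mol = 0.091890 mol
mol H = 2 × 1.324 g H₂O ÷ 18.015 g/mol = 0.14699 mol
mass O = 1.840 − (1.1037 + 0.14816) = 0.58814 g → mol O = 0.58814 ÷ 15.999 = 0.036761 mol
Divide by the smallest (0.036761 mol): C 2.500, H 3.998, O 1.000
Multiplying each by 2 gives whole numbers: C 5.00, H 8.00, O 2.00
Empirical formula: C5H8O2
Empirical-formula mass = 100.12 g/mol; 200 ÷ 100.12 ≈ 2, so the molecular formula is C10H16O4.

C10H16O4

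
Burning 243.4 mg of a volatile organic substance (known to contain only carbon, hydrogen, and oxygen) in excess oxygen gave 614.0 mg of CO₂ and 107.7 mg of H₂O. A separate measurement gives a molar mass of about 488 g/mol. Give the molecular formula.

mol C = 0.6140 g CO₂ ÷ 44.009 g/mol = 0.013952 mol
mol H = 2 × 0.1077 g H₂O ÷ 18.015 g/mol = 0.011957 mol
mass O = 0.2434 − (0.16757 + 0.012052) = 0.063774 g → mol O = 0.063774 ÷ 15.999 = 0.0039861 mol
Divide by the smallest (0.0039861 mol): C 3.500, H 3.000, O 1.000
Multiplying each by 2 gives whole numbers: C 7.00, H 6.00, O 2.00
Empirical formula: C7H6O2
Empirical-formula mass = 122.12 g/mol; 488 ÷ 122.12 ≈ 4, so the molecular formula is C28H24O8.

C28H24O8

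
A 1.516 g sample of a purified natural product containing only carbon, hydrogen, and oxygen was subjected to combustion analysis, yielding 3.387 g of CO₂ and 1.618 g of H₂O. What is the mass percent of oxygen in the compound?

27.08%

mol C = 3.387 g CO₂ ÷ 44.009 g/mol = 0.076962 mol
mol H = 2 × 1.618 g H₂O ÷ 18.015 g/mol = 0.17963 mol
mass O = 1.516 − (0.92438 + 0.18107) = 0.41055 g → mol O = 0.41055 ÷ 15.999 = 0.025661 mol
mass % O = 0.41055 g ÷ 1.516 g × 100%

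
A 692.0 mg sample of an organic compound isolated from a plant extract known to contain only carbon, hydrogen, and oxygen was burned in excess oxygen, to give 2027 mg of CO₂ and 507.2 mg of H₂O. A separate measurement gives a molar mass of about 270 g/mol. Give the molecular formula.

mol C = 2.027 g CO₂ ÷ 44.009 g/mol = 0.046059 mol
mol H = 2 × 0.5072 g H₂O ÷ 18.015 g/mol = 0.056309 mol
mass O = 0.6920 − (0.55321 + 0.056759) = 0.082029 g → mol O = 0.082029 ÷ 15.999 = 0.0051271 mol
Divide by the smallest (0.0051271 mol): C 8.983, H 10.982, O 1.000
Empirical formula: C9H11O
Empirical-formula mass = 135.19 g/mol; 270 ÷ 135.19 ≈ 2, so the molecular formula is C18H22O2.

C18H22O2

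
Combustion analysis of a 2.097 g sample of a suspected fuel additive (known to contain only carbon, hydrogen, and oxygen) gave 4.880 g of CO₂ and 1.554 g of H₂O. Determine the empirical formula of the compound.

C9H14O3

mol C = 4.880 g CO₂ ÷ 44.009 g/mol = 0.11089 mol
mol H = 2 × 1.554 g H₂O ÷ 18.015 g/mol = 0.17252 mol
mass O = 2.097 − (1.3319 + 0.17390) = 0.59124 g → mol O = 0.59124 ÷ 15.999 = 0.036955 mol
Divide by the smallest (0.036955 mol): C 3.001, H 4.668, O 1.000
Multiplying each by 3 gives whole numbers: C 9.00, H 14.01, O 3.00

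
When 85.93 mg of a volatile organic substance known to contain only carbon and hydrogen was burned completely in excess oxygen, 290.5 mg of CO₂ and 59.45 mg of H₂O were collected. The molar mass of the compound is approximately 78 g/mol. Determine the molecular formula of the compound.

C6H6

mol C = 0.2905 g CO₂ ÷ 44.009 g/mol = 0.0066009 mol
mol H = 2 × 0.05945 g H₂O ÷ 18.015 g/mol = 0.0066001 mol
Divide by the smallest (0.0066001 mol): C 1.000, H 1.000
Empirical formula: CH
Empirical-formula mass = 13.02 g/mol; 78 ÷ 13.02 ≈ 6, so the molecular formula is C6H6.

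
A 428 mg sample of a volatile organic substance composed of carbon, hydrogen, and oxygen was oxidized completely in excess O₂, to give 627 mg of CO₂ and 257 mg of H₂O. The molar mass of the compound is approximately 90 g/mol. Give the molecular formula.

mol C = 0.627 g CO₂ ÷ 44.009 g/mol = 0.01425 mol
mol H = 2 × 0.257 g H₂O ÷ 18.015 g/mol = 0.02853 mol
mass O = 0.428 − (0.1711 + 0.02876) = 0.2281 g → mol O = 0.2281 ÷ 15.999 = 0.01426 mol
Divide by the smallest (0.01425 mol): C 1.000, H 2.003, O 1.001
Empirical formula: CH2O
Empirical-formula mass = 30.03 g/mol; 90 ÷ 30.03 ≈ 3, so the molecular formula is C3H6O3.

C3H6O3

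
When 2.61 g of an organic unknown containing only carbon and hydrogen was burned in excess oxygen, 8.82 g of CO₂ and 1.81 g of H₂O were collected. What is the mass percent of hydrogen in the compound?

7.8%

mol C = 8.82 g CO₂ ÷ 44.009 g/mol = 0.2004 mol
mol H = 2 × 1.81 g H₂O ÷ 18.015 g/mol = 0.2009 mol
mass % H = 0.2026 g ÷ 2.61 g × 100%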